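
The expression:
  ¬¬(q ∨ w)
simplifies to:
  q ∨ w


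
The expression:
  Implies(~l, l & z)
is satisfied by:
  {l: True}


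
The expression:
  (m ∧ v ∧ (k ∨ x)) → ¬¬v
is always true.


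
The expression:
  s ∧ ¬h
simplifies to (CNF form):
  s ∧ ¬h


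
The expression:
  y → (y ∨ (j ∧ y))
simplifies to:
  True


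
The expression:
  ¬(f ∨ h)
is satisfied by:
  {h: False, f: False}


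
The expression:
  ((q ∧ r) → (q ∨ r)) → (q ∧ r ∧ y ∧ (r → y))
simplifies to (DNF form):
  q ∧ r ∧ y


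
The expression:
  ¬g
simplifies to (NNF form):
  ¬g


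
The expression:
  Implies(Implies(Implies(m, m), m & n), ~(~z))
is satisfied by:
  {z: True, m: False, n: False}
  {m: False, n: False, z: False}
  {n: True, z: True, m: False}
  {n: True, m: False, z: False}
  {z: True, m: True, n: False}
  {m: True, z: False, n: False}
  {n: True, m: True, z: True}


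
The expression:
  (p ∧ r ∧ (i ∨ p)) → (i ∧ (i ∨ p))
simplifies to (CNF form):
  i ∨ ¬p ∨ ¬r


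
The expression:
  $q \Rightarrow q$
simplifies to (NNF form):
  $\text{True}$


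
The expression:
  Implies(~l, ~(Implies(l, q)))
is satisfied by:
  {l: True}


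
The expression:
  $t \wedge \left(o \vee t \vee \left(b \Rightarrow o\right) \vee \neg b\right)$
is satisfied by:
  {t: True}


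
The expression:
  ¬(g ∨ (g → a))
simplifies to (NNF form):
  False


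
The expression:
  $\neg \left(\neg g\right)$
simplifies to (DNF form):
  $g$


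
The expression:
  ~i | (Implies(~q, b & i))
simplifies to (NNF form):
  b | q | ~i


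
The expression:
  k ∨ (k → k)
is always true.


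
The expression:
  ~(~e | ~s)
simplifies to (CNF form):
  e & s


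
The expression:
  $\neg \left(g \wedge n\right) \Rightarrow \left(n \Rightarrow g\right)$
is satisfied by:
  {g: True, n: False}
  {n: False, g: False}
  {n: True, g: True}


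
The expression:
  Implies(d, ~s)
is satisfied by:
  {s: False, d: False}
  {d: True, s: False}
  {s: True, d: False}


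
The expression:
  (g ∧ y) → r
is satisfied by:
  {r: True, g: False, y: False}
  {g: False, y: False, r: False}
  {r: True, y: True, g: False}
  {y: True, g: False, r: False}
  {r: True, g: True, y: False}
  {g: True, r: False, y: False}
  {r: True, y: True, g: True}


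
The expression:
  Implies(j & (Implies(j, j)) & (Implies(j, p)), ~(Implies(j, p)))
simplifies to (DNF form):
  ~j | ~p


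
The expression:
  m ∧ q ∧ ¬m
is never true.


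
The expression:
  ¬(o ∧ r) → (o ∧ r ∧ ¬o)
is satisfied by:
  {r: True, o: True}


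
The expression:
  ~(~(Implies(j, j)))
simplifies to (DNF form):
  True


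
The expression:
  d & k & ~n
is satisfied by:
  {k: True, d: True, n: False}


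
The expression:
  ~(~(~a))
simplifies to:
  ~a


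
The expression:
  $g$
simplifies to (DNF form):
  $g$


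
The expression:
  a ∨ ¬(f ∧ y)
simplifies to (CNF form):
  a ∨ ¬f ∨ ¬y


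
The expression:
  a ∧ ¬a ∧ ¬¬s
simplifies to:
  False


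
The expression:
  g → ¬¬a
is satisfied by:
  {a: True, g: False}
  {g: False, a: False}
  {g: True, a: True}


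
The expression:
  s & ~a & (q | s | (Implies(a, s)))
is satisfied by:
  {s: True, a: False}


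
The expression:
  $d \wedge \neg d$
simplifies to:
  $\text{False}$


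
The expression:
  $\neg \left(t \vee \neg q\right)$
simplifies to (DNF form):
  $q \wedge \neg t$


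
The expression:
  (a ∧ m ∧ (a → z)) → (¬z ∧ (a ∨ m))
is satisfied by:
  {m: False, z: False, a: False}
  {a: True, m: False, z: False}
  {z: True, m: False, a: False}
  {a: True, z: True, m: False}
  {m: True, a: False, z: False}
  {a: True, m: True, z: False}
  {z: True, m: True, a: False}


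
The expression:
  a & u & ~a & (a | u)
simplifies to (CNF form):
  False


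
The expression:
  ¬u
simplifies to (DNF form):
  ¬u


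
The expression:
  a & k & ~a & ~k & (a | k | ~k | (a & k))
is never true.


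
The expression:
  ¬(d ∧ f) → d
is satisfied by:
  {d: True}


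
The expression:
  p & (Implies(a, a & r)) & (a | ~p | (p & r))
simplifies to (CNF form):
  p & r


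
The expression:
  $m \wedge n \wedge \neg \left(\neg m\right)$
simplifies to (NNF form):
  $m \wedge n$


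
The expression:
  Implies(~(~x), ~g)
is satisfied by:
  {g: False, x: False}
  {x: True, g: False}
  {g: True, x: False}


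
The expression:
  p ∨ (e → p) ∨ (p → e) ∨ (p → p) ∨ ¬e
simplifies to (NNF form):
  True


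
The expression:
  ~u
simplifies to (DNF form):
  ~u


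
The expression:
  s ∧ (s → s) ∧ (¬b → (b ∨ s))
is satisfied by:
  {s: True}


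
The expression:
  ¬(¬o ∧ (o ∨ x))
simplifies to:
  o ∨ ¬x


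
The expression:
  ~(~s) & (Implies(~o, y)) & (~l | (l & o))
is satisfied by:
  {o: True, y: True, s: True, l: False}
  {o: True, s: True, y: False, l: False}
  {o: True, l: True, y: True, s: True}
  {o: True, l: True, s: True, y: False}
  {y: True, s: True, l: False, o: False}


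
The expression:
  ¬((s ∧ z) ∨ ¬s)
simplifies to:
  s ∧ ¬z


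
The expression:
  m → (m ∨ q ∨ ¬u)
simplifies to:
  True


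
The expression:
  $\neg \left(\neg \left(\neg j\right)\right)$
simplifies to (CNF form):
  $\neg j$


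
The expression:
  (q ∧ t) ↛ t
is never true.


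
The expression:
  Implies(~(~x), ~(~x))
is always true.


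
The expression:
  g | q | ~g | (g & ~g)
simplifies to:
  True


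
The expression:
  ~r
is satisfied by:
  {r: False}


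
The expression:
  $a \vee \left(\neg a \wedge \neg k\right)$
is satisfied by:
  {a: True, k: False}
  {k: False, a: False}
  {k: True, a: True}


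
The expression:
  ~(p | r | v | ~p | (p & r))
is never true.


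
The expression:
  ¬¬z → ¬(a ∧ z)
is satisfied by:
  {z: False, a: False}
  {a: True, z: False}
  {z: True, a: False}


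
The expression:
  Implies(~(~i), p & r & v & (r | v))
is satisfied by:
  {r: True, p: True, v: True, i: False}
  {r: True, p: True, v: False, i: False}
  {r: True, v: True, p: False, i: False}
  {r: True, v: False, p: False, i: False}
  {p: True, v: True, r: False, i: False}
  {p: True, r: False, v: False, i: False}
  {p: False, v: True, r: False, i: False}
  {p: False, r: False, v: False, i: False}
  {r: True, i: True, p: True, v: True}


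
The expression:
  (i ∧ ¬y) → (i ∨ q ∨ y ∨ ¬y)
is always true.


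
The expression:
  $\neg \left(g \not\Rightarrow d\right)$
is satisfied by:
  {d: True, g: False}
  {g: False, d: False}
  {g: True, d: True}


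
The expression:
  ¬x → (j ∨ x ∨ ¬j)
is always true.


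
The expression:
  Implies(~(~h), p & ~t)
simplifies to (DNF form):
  ~h | (p & ~t)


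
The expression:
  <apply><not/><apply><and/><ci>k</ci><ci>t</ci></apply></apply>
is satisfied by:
  {k: False, t: False}
  {t: True, k: False}
  {k: True, t: False}


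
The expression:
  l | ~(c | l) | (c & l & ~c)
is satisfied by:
  {l: True, c: False}
  {c: False, l: False}
  {c: True, l: True}


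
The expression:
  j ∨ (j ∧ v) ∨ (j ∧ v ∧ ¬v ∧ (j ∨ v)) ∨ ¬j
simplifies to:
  True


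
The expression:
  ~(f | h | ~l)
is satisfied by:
  {l: True, f: False, h: False}


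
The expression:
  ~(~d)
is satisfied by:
  {d: True}


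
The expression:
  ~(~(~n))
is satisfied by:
  {n: False}


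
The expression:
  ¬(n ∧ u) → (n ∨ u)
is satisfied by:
  {n: True, u: True}
  {n: True, u: False}
  {u: True, n: False}


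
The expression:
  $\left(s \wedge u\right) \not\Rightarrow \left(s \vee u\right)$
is never true.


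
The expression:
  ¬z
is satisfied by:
  {z: False}


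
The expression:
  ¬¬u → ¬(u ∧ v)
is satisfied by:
  {u: False, v: False}
  {v: True, u: False}
  {u: True, v: False}


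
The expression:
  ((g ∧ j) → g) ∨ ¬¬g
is always true.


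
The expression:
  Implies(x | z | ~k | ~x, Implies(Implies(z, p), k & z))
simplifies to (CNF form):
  z & (k | ~p)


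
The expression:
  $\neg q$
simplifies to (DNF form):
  $\neg q$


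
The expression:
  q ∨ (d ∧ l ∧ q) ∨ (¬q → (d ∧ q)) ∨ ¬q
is always true.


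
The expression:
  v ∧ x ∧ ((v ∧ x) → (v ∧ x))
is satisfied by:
  {x: True, v: True}


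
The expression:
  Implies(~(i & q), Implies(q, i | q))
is always true.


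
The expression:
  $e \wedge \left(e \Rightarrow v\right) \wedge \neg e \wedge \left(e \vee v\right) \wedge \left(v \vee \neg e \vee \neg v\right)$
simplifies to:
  $\text{False}$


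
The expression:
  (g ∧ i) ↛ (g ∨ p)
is never true.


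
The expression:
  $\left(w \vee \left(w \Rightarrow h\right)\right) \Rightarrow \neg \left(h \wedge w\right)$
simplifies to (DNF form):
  $\neg h \vee \neg w$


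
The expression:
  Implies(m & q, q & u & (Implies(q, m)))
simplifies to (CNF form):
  u | ~m | ~q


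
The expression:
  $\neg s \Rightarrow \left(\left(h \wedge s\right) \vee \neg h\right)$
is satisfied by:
  {s: True, h: False}
  {h: False, s: False}
  {h: True, s: True}


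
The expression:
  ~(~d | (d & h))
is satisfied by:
  {d: True, h: False}


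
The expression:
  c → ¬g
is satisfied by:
  {g: False, c: False}
  {c: True, g: False}
  {g: True, c: False}


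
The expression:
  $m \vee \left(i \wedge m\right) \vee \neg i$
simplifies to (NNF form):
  $m \vee \neg i$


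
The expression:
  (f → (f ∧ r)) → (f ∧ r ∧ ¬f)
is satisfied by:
  {f: True, r: False}


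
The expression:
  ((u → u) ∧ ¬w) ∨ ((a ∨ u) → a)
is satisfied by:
  {a: True, w: False, u: False}
  {w: False, u: False, a: False}
  {a: True, u: True, w: False}
  {u: True, w: False, a: False}
  {a: True, w: True, u: False}
  {w: True, a: False, u: False}
  {a: True, u: True, w: True}


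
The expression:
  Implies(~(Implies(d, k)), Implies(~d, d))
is always true.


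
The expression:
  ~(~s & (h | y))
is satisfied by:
  {s: True, h: False, y: False}
  {y: True, s: True, h: False}
  {s: True, h: True, y: False}
  {y: True, s: True, h: True}
  {y: False, h: False, s: False}


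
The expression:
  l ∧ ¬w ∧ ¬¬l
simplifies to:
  l ∧ ¬w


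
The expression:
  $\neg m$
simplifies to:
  $\neg m$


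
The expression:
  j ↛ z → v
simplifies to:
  v ∨ z ∨ ¬j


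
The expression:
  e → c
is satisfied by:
  {c: True, e: False}
  {e: False, c: False}
  {e: True, c: True}


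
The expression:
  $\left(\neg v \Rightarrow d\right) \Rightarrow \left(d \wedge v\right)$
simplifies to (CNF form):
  $\left(d \vee \neg d\right) \wedge \left(d \vee \neg v\right) \wedge \left(v \vee \neg d\right) \wedge \left(v \vee \neg v\right)$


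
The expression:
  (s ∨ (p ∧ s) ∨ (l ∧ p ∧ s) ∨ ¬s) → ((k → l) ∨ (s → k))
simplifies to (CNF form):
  True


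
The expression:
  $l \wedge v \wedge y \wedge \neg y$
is never true.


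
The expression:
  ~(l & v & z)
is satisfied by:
  {l: False, v: False, z: False}
  {z: True, l: False, v: False}
  {v: True, l: False, z: False}
  {z: True, v: True, l: False}
  {l: True, z: False, v: False}
  {z: True, l: True, v: False}
  {v: True, l: True, z: False}


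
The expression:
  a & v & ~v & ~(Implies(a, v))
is never true.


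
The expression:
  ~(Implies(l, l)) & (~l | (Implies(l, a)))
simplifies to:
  False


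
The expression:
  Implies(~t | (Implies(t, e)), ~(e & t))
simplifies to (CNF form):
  ~e | ~t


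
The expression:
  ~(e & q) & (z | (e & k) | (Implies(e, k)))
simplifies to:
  ~e | (k & ~q) | (z & ~q)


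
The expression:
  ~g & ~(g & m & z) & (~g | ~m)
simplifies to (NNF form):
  ~g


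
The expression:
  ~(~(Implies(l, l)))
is always true.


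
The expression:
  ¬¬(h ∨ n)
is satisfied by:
  {n: True, h: True}
  {n: True, h: False}
  {h: True, n: False}


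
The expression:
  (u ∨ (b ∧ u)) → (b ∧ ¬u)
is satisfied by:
  {u: False}


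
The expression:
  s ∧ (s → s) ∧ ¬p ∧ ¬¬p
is never true.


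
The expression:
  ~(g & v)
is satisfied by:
  {g: False, v: False}
  {v: True, g: False}
  {g: True, v: False}


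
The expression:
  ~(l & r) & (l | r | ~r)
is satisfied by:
  {l: False, r: False}
  {r: True, l: False}
  {l: True, r: False}


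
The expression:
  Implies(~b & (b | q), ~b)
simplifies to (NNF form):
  True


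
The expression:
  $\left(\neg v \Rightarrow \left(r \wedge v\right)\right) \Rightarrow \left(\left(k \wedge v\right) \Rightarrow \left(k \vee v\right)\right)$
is always true.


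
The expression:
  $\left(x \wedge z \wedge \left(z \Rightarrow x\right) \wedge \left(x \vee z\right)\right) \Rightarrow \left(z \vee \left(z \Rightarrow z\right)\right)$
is always true.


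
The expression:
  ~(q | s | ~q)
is never true.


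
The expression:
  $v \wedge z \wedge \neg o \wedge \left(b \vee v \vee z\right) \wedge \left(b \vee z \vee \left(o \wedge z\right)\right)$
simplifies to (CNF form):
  $v \wedge z \wedge \neg o$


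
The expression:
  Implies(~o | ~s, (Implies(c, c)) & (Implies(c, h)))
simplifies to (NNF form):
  h | ~c | (o & s)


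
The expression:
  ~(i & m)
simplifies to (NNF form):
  ~i | ~m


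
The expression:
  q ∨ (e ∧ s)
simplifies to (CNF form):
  (e ∨ q) ∧ (q ∨ s)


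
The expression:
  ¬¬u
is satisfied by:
  {u: True}


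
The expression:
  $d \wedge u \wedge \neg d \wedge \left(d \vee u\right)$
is never true.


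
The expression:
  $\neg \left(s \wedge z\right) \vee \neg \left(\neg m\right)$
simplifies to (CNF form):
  $m \vee \neg s \vee \neg z$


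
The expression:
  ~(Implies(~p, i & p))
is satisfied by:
  {p: False}


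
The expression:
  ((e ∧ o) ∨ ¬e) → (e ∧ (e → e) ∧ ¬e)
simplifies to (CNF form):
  e ∧ ¬o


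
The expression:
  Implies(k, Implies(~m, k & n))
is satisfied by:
  {n: True, m: True, k: False}
  {n: True, k: False, m: False}
  {m: True, k: False, n: False}
  {m: False, k: False, n: False}
  {n: True, m: True, k: True}
  {n: True, k: True, m: False}
  {m: True, k: True, n: False}


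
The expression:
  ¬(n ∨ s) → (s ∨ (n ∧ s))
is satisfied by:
  {n: True, s: True}
  {n: True, s: False}
  {s: True, n: False}


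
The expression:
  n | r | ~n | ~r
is always true.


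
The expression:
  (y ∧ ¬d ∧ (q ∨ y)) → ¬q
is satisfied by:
  {d: True, q: False, y: False}
  {q: False, y: False, d: False}
  {y: True, d: True, q: False}
  {y: True, q: False, d: False}
  {d: True, q: True, y: False}
  {q: True, d: False, y: False}
  {y: True, q: True, d: True}


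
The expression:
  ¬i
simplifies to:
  ¬i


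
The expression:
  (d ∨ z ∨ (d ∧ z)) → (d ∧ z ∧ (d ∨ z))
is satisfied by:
  {z: False, d: False}
  {d: True, z: True}


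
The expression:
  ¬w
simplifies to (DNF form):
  ¬w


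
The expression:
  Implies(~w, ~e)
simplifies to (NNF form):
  w | ~e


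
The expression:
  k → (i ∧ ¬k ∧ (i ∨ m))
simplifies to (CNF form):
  ¬k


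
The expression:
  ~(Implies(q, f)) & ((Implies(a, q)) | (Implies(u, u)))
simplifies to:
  q & ~f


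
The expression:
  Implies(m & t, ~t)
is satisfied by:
  {m: False, t: False}
  {t: True, m: False}
  {m: True, t: False}


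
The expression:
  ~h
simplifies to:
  ~h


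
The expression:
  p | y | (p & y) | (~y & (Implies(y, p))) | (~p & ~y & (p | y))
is always true.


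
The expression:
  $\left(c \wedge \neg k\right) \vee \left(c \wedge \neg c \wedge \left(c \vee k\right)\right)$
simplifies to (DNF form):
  $c \wedge \neg k$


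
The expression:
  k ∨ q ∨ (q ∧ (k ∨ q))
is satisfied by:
  {k: True, q: True}
  {k: True, q: False}
  {q: True, k: False}


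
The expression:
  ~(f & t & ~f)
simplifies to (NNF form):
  True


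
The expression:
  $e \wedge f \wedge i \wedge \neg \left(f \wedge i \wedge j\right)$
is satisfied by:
  {i: True, e: True, f: True, j: False}


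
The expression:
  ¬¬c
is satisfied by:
  {c: True}


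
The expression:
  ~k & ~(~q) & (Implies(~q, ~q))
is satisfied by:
  {q: True, k: False}


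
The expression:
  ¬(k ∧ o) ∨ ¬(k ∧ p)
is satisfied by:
  {p: False, k: False, o: False}
  {o: True, p: False, k: False}
  {k: True, p: False, o: False}
  {o: True, k: True, p: False}
  {p: True, o: False, k: False}
  {o: True, p: True, k: False}
  {k: True, p: True, o: False}


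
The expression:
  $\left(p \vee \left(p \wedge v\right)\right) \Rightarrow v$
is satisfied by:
  {v: True, p: False}
  {p: False, v: False}
  {p: True, v: True}


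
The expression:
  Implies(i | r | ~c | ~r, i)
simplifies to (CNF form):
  i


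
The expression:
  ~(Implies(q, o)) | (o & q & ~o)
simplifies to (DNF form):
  q & ~o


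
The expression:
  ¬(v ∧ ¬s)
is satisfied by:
  {s: True, v: False}
  {v: False, s: False}
  {v: True, s: True}


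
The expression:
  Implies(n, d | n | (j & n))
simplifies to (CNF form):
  True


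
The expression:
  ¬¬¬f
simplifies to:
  ¬f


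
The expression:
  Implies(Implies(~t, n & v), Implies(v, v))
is always true.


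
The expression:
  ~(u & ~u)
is always true.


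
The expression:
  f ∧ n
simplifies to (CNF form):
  f ∧ n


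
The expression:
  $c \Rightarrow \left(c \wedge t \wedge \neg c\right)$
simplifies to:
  $\neg c$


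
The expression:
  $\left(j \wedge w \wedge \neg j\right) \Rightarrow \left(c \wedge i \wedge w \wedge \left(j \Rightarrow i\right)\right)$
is always true.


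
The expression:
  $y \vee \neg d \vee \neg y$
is always true.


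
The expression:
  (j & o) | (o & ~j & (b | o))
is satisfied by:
  {o: True}


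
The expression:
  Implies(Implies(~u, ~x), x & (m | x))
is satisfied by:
  {x: True}


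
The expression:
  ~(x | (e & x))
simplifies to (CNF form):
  ~x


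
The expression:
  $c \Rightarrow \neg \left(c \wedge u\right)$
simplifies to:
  $\neg c \vee \neg u$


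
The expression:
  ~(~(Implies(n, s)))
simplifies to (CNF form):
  s | ~n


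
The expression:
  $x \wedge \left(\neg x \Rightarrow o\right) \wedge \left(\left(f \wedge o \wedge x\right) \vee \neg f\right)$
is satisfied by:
  {o: True, x: True, f: False}
  {x: True, f: False, o: False}
  {f: True, o: True, x: True}


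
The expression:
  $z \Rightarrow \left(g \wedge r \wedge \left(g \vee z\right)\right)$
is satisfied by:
  {r: True, g: True, z: False}
  {r: True, g: False, z: False}
  {g: True, r: False, z: False}
  {r: False, g: False, z: False}
  {r: True, z: True, g: True}


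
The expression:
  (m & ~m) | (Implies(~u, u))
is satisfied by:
  {u: True}


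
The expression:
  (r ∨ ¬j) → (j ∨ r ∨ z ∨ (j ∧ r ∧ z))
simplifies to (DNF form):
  j ∨ r ∨ z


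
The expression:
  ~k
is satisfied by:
  {k: False}


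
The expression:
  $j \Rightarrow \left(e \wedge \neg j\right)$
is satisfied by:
  {j: False}


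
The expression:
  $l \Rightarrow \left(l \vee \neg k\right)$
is always true.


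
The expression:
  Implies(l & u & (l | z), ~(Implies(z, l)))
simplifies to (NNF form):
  ~l | ~u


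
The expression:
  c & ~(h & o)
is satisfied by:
  {c: True, h: False, o: False}
  {c: True, o: True, h: False}
  {c: True, h: True, o: False}


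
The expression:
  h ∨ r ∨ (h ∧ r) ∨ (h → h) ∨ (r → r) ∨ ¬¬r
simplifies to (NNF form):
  True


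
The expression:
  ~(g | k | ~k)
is never true.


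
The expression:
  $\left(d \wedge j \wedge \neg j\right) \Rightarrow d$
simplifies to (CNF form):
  $\text{True}$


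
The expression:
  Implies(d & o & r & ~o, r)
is always true.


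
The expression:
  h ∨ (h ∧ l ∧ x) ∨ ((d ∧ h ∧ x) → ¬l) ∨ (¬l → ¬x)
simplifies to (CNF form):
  True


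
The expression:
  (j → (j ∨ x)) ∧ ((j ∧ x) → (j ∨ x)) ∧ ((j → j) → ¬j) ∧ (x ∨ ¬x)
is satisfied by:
  {j: False}


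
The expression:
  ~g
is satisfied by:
  {g: False}


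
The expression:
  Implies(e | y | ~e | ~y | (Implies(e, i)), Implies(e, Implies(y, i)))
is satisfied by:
  {i: True, e: False, y: False}
  {e: False, y: False, i: False}
  {i: True, y: True, e: False}
  {y: True, e: False, i: False}
  {i: True, e: True, y: False}
  {e: True, i: False, y: False}
  {i: True, y: True, e: True}


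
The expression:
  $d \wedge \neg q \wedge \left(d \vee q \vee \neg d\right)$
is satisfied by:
  {d: True, q: False}


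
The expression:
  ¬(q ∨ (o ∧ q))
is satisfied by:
  {q: False}


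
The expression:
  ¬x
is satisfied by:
  {x: False}


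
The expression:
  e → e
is always true.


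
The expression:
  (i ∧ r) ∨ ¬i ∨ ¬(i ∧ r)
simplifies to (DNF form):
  True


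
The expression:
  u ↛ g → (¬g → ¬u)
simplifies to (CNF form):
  g ∨ ¬u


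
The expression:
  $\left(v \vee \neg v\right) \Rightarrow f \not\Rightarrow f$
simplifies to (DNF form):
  $\text{False}$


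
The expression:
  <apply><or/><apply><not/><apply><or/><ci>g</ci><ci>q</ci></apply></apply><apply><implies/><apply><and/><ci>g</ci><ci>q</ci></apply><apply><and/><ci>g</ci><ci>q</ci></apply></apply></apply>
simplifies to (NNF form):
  <true/>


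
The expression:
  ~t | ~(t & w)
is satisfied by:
  {w: False, t: False}
  {t: True, w: False}
  {w: True, t: False}


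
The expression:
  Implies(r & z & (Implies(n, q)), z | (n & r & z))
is always true.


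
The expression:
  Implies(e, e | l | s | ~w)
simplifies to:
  True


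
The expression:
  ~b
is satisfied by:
  {b: False}


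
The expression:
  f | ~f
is always true.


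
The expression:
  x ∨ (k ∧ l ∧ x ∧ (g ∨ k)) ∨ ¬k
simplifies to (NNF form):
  x ∨ ¬k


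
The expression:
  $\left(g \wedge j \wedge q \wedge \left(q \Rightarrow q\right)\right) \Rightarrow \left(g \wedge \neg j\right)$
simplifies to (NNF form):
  $\neg g \vee \neg j \vee \neg q$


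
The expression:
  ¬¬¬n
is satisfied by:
  {n: False}


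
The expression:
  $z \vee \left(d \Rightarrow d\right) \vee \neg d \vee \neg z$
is always true.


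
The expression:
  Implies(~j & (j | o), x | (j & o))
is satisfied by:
  {x: True, j: True, o: False}
  {x: True, j: False, o: False}
  {j: True, x: False, o: False}
  {x: False, j: False, o: False}
  {x: True, o: True, j: True}
  {x: True, o: True, j: False}
  {o: True, j: True, x: False}


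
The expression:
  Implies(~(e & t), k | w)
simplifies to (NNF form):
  k | w | (e & t)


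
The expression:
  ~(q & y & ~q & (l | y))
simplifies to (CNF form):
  True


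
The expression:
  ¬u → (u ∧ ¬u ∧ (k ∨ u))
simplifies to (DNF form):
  u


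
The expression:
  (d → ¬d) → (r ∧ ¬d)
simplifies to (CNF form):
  d ∨ r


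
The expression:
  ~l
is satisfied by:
  {l: False}


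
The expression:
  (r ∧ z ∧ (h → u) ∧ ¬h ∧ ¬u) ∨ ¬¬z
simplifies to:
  z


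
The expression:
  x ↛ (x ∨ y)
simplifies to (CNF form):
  False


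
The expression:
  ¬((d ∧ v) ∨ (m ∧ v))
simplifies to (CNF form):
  (¬d ∨ ¬v) ∧ (¬m ∨ ¬v)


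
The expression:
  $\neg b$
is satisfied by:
  {b: False}


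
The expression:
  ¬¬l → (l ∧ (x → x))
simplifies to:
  True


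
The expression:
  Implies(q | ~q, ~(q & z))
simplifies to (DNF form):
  ~q | ~z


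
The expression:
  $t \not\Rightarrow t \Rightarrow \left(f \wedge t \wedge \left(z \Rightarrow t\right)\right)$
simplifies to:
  $\text{True}$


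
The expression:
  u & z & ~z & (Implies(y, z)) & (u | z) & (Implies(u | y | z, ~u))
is never true.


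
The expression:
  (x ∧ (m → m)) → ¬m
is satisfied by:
  {m: False, x: False}
  {x: True, m: False}
  {m: True, x: False}


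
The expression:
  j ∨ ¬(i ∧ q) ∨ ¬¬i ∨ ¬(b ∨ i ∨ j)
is always true.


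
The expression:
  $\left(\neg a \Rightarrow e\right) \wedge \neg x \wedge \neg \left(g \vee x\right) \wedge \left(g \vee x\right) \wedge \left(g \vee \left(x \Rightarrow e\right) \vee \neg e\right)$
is never true.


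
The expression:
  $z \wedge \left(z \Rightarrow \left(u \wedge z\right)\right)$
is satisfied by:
  {z: True, u: True}


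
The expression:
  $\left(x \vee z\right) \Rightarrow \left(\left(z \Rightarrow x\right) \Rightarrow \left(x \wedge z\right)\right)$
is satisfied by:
  {z: True, x: False}
  {x: False, z: False}
  {x: True, z: True}


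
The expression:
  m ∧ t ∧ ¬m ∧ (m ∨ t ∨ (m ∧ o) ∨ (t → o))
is never true.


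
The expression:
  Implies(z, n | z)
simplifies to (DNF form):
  True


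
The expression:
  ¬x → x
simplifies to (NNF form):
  x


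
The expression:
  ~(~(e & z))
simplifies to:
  e & z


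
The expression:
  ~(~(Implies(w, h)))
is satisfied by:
  {h: True, w: False}
  {w: False, h: False}
  {w: True, h: True}


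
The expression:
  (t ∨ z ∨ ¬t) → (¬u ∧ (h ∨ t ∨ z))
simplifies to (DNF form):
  (h ∧ ¬u) ∨ (t ∧ ¬u) ∨ (z ∧ ¬u)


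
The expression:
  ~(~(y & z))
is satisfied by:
  {z: True, y: True}


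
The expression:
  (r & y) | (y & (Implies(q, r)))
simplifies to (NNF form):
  y & (r | ~q)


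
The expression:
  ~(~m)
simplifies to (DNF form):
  m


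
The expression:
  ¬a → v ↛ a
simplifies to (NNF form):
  a ∨ v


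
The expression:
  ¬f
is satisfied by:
  {f: False}


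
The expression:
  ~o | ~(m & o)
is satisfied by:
  {m: False, o: False}
  {o: True, m: False}
  {m: True, o: False}


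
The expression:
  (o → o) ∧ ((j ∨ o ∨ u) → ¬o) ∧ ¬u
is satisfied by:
  {u: False, o: False}


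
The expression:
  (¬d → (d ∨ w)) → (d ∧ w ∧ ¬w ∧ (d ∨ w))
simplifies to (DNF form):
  ¬d ∧ ¬w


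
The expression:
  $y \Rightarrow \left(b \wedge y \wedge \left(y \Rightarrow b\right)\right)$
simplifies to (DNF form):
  $b \vee \neg y$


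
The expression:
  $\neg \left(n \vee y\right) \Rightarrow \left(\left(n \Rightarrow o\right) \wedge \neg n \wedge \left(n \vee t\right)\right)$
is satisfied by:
  {n: True, y: True, t: True}
  {n: True, y: True, t: False}
  {n: True, t: True, y: False}
  {n: True, t: False, y: False}
  {y: True, t: True, n: False}
  {y: True, t: False, n: False}
  {t: True, y: False, n: False}


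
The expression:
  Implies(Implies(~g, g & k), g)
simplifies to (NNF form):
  True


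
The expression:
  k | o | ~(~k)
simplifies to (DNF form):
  k | o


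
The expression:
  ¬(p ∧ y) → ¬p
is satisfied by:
  {y: True, p: False}
  {p: False, y: False}
  {p: True, y: True}


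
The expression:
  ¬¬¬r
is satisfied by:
  {r: False}


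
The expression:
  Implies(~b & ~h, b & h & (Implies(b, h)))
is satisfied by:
  {b: True, h: True}
  {b: True, h: False}
  {h: True, b: False}


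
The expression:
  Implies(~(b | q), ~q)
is always true.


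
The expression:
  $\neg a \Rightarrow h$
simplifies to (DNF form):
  $a \vee h$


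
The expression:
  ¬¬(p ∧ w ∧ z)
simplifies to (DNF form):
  p ∧ w ∧ z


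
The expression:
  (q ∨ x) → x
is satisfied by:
  {x: True, q: False}
  {q: False, x: False}
  {q: True, x: True}


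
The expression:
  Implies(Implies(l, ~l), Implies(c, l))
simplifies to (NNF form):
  l | ~c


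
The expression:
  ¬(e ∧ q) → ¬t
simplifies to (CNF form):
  (e ∨ ¬t) ∧ (q ∨ ¬t)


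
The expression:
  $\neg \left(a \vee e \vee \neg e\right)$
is never true.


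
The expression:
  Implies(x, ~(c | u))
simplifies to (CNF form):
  (~c | ~x) & (~u | ~x)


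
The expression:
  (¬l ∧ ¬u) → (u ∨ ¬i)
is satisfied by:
  {l: True, u: True, i: False}
  {l: True, u: False, i: False}
  {u: True, l: False, i: False}
  {l: False, u: False, i: False}
  {i: True, l: True, u: True}
  {i: True, l: True, u: False}
  {i: True, u: True, l: False}


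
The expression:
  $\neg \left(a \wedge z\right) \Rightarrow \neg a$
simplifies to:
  $z \vee \neg a$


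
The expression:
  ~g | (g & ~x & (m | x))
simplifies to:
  ~g | (m & ~x)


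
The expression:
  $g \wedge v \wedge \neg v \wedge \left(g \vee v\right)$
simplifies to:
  $\text{False}$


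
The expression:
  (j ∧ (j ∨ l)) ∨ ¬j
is always true.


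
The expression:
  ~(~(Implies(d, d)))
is always true.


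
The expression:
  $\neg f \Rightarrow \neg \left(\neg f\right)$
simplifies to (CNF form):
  $f$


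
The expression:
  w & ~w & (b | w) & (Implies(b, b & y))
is never true.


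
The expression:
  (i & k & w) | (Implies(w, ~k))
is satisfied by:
  {i: True, w: False, k: False}
  {w: False, k: False, i: False}
  {i: True, k: True, w: False}
  {k: True, w: False, i: False}
  {i: True, w: True, k: False}
  {w: True, i: False, k: False}
  {i: True, k: True, w: True}


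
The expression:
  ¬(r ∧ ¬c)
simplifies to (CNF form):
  c ∨ ¬r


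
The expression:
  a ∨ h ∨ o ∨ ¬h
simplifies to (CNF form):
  True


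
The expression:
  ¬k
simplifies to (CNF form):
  ¬k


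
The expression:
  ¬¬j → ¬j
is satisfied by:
  {j: False}


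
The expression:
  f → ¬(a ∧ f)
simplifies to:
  ¬a ∨ ¬f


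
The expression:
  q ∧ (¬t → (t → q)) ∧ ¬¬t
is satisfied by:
  {t: True, q: True}


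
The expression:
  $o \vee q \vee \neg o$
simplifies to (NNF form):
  $\text{True}$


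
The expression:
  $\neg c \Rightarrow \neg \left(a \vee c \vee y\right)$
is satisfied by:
  {c: True, a: False, y: False}
  {y: True, c: True, a: False}
  {c: True, a: True, y: False}
  {y: True, c: True, a: True}
  {y: False, a: False, c: False}


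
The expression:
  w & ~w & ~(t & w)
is never true.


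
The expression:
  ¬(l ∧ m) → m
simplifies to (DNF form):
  m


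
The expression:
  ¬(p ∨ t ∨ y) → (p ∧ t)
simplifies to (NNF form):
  p ∨ t ∨ y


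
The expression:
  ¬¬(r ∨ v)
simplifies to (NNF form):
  r ∨ v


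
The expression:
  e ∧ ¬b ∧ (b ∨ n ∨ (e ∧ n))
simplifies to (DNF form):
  e ∧ n ∧ ¬b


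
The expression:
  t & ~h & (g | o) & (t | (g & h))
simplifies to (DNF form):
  (g & t & ~h) | (o & t & ~h)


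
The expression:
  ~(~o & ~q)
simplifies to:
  o | q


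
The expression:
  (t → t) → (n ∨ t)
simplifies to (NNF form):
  n ∨ t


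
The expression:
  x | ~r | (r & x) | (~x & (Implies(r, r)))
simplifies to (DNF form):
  True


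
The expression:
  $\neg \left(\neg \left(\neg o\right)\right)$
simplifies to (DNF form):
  $\neg o$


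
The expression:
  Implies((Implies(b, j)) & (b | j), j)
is always true.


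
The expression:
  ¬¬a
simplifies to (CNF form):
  a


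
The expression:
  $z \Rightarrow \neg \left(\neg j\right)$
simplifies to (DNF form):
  $j \vee \neg z$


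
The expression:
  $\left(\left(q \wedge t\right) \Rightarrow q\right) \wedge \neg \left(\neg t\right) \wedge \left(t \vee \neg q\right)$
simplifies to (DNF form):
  $t$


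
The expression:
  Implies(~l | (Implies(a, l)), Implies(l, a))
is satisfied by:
  {a: True, l: False}
  {l: False, a: False}
  {l: True, a: True}


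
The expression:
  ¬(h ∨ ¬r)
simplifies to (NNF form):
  r ∧ ¬h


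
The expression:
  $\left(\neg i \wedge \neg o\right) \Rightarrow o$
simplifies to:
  $i \vee o$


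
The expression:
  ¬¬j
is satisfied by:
  {j: True}


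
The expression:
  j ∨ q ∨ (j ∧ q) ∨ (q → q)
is always true.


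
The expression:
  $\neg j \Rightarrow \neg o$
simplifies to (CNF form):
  $j \vee \neg o$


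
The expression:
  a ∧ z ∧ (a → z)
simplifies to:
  a ∧ z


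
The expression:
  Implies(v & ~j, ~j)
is always true.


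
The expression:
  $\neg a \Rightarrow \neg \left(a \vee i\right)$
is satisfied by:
  {a: True, i: False}
  {i: False, a: False}
  {i: True, a: True}


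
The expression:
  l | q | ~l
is always true.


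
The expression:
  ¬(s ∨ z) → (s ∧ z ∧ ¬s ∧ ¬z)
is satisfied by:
  {z: True, s: True}
  {z: True, s: False}
  {s: True, z: False}


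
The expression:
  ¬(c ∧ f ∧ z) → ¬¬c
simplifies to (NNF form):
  c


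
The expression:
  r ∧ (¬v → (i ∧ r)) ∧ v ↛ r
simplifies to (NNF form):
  False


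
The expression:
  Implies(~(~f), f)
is always true.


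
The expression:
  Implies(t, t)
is always true.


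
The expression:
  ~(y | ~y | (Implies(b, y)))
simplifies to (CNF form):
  False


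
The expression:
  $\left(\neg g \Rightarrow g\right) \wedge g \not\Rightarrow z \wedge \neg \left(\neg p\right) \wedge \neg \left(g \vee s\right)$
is never true.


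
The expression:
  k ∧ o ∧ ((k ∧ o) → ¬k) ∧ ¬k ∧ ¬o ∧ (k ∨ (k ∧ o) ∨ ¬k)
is never true.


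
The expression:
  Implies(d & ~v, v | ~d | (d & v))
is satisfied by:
  {v: True, d: False}
  {d: False, v: False}
  {d: True, v: True}


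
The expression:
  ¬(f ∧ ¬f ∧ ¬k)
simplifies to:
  True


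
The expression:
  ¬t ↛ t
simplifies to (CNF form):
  True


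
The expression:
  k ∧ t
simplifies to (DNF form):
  k ∧ t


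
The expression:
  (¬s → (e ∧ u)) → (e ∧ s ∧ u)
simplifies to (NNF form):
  (¬e ∧ ¬s) ∨ (¬s ∧ ¬u) ∨ (e ∧ s ∧ u)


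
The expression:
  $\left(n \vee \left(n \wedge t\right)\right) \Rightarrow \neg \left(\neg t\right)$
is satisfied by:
  {t: True, n: False}
  {n: False, t: False}
  {n: True, t: True}


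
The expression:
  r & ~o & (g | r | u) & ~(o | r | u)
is never true.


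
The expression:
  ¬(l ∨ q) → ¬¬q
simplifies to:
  l ∨ q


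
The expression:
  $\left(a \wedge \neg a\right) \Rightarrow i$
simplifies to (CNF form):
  $\text{True}$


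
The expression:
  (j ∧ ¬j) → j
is always true.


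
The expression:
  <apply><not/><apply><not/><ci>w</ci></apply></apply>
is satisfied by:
  {w: True}


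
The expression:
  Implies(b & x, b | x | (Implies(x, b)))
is always true.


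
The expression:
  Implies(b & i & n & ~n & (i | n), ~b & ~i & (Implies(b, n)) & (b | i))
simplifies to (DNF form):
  True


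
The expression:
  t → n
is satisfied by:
  {n: True, t: False}
  {t: False, n: False}
  {t: True, n: True}


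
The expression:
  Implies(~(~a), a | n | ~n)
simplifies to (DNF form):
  True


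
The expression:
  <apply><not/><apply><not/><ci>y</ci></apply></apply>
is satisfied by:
  {y: True}


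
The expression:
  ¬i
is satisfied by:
  {i: False}


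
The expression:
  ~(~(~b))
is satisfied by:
  {b: False}


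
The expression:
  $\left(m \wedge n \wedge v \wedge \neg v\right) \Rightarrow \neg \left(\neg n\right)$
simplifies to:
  $\text{True}$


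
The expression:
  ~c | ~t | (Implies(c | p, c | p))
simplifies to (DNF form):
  True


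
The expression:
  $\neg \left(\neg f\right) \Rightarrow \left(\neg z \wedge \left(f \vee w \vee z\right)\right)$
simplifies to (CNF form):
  $\neg f \vee \neg z$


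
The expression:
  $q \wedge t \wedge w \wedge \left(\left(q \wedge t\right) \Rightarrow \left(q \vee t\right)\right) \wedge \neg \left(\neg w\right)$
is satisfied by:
  {t: True, w: True, q: True}


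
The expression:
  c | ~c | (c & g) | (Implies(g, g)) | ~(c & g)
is always true.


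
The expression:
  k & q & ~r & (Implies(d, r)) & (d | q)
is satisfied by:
  {q: True, k: True, d: False, r: False}


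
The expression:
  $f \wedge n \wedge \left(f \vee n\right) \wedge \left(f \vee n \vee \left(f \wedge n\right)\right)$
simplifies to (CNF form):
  $f \wedge n$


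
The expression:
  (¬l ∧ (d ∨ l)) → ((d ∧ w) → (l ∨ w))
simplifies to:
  True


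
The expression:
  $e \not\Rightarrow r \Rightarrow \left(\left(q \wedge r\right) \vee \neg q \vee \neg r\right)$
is always true.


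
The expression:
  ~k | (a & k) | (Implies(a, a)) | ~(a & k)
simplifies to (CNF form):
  True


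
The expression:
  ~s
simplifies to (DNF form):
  ~s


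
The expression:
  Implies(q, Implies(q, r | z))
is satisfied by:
  {r: True, z: True, q: False}
  {r: True, q: False, z: False}
  {z: True, q: False, r: False}
  {z: False, q: False, r: False}
  {r: True, z: True, q: True}
  {r: True, q: True, z: False}
  {z: True, q: True, r: False}


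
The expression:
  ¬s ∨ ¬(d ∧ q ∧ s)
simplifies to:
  ¬d ∨ ¬q ∨ ¬s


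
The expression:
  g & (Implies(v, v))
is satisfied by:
  {g: True}


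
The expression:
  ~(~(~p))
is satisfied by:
  {p: False}


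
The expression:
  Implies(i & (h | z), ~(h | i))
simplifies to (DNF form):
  ~i | (~h & ~z)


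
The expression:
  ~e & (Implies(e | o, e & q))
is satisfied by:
  {e: False, o: False}


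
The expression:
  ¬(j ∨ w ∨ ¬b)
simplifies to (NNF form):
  b ∧ ¬j ∧ ¬w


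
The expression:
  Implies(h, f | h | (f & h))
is always true.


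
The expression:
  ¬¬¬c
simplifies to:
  ¬c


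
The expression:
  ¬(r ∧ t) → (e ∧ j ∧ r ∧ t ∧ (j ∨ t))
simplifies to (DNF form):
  r ∧ t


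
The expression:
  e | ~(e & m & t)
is always true.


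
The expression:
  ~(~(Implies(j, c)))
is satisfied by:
  {c: True, j: False}
  {j: False, c: False}
  {j: True, c: True}


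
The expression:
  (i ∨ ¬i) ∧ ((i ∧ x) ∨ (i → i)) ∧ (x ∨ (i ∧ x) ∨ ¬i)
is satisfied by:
  {x: True, i: False}
  {i: False, x: False}
  {i: True, x: True}


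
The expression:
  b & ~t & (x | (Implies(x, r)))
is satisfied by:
  {b: True, t: False}


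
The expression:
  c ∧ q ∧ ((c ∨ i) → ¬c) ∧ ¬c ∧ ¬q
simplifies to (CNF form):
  False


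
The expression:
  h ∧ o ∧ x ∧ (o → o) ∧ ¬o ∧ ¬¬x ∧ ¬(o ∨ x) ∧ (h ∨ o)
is never true.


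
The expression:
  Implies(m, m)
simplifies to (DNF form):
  True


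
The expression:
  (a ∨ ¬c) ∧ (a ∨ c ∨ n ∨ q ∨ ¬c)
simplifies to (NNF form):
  a ∨ ¬c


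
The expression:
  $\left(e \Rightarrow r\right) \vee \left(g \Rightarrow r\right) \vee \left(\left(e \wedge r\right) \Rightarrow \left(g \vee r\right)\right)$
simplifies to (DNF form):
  $\text{True}$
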